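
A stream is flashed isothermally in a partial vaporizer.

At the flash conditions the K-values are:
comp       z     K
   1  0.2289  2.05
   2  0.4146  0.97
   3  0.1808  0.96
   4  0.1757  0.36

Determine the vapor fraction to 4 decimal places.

ψ = 0.3929

Rachford–Rice: g(ψ) = Σ zᵢ(Kᵢ−1)/(1+ψ(Kᵢ−1)) = 0.
Check two-phase: ΣzᵢKᵢ = 1.1082 > 1 and Σzᵢ/Kᵢ = 1.2155 > 1, so g(0) = 0.1082 > 0 and g(1) = -0.2155 < 0.
Newton iteration, ψ⁰ = 0.39:
  ψ = 0.3900: g = 0.00074, g' = -0.2555 → ψ = 0.3929
Converged at ψ = 0.3929.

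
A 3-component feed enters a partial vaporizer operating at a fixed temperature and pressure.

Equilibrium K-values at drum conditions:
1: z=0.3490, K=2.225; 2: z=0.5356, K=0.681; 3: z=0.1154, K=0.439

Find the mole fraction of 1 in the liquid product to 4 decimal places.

Material balance + equilibrium reduce to Σ zᵢ(Kᵢ−1)/(1+β(Kᵢ−1)) = 0.
g(0) = ΣzᵢKᵢ − 1 = 0.1919 and g(1) = 1 − Σzᵢ/Kᵢ = -0.2062, so a root lies in (0, 1).
Newton iteration, β⁰ = 0.5:
  β = 0.5000: g = -0.02813, g' = -0.3487 → β = 0.4193
  β = 0.4193: g = 0.00054, g' = -0.3633 → β = 0.4208
Converged at β = 0.4208.
Compositions from xᵢ = zᵢ/(1+β(Kᵢ−1)), yᵢ = Kᵢxᵢ:
  1: x = 0.2303, y = 0.5124
  2: x = 0.6187, y = 0.4213
  3: x = 0.1511, y = 0.0663

x_1 = 0.2303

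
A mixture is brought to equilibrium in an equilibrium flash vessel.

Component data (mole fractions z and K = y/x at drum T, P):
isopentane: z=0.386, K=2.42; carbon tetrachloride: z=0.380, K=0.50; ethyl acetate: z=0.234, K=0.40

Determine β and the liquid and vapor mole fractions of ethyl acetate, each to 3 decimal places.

Rachford–Rice: g(β) = Σ zᵢ(Kᵢ−1)/(1+β(Kᵢ−1)) = 0.
g(0) = ΣzᵢKᵢ − 1 = 0.218 and g(1) = 1 − Σzᵢ/Kᵢ = -0.505, so a root lies in (0, 1).
Newton iteration, β⁰ = 0.51:
  β = 0.510: g = -0.1394, g' = -0.608 → β = 0.281
  β = 0.281: g = 0.0021, g' = -0.648 → β = 0.284
Converged at β = 0.284.
Compositions from xᵢ = zᵢ/(1+β(Kᵢ−1)), yᵢ = Kᵢxᵢ:
  isopentane: x = 0.275, y = 0.666
  carbon tetrachloride: x = 0.443, y = 0.221
  ethyl acetate: x = 0.282, y = 0.113

β = 0.284, x_ethyl acetate = 0.282, y_ethyl acetate = 0.113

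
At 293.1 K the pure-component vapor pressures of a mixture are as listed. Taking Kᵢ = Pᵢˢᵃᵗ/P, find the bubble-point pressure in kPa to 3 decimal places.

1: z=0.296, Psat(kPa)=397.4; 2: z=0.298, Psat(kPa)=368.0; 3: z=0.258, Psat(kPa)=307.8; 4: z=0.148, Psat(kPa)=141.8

At the bubble point ψ → 0, so ΣzᵢKᵢ = 1 with Kᵢ = Pᵢˢᵃᵗ/P ⇒ P = ΣzᵢPᵢˢᵃᵗ.
P = 0.296·397.4 + 0.298·368.0 + 0.258·307.8 + 0.148·141.8 = 327.693 kPa

Pbub = 327.693 kPa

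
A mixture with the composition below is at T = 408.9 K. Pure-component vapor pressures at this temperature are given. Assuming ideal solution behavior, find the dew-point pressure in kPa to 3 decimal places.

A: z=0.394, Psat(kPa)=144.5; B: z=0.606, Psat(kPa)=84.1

Pdew = 100.681 kPa

At the dew point ψ → 1, so Σzᵢ/Kᵢ = 1 with Kᵢ = Pᵢˢᵃᵗ/P ⇒ 1/P = Σzᵢ/Pᵢˢᵃᵗ.
1/P = 0.394/144.5 + 0.606/84.1 = 0.009932 ⇒ P = 100.681 kPa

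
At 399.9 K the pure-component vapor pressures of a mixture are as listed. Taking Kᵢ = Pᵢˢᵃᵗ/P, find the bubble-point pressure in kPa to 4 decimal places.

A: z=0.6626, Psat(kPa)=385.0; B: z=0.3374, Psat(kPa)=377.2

At the bubble point ψ → 0, so ΣzᵢKᵢ = 1 with Kᵢ = Pᵢˢᵃᵗ/P ⇒ P = ΣzᵢPᵢˢᵃᵗ.
P = 0.6626·385.0 + 0.3374·377.2 = 382.3683 kPa

Pbub = 382.3683 kPa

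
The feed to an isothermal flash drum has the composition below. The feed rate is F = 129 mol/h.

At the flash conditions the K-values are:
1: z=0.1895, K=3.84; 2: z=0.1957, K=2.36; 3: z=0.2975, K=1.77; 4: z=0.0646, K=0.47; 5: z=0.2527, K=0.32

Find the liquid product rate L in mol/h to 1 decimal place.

L = 26.2 mol/h

Newton iteration, ψ⁰ = 0.53:
  ψ = 0.5300: g = 0.21590, g' = -0.7755 → ψ = 0.8084
  ψ = 0.8084: g = -0.01028, g' = -0.9217 → ψ = 0.7973
  ψ = 0.7973: g = -0.00009, g' = -0.9063 → ψ = 0.7972
Converged at ψ = 0.7972.
Then V = ψ·F = 0.7972·129 = 102.8 mol/h and L = F − V = 26.2 mol/h.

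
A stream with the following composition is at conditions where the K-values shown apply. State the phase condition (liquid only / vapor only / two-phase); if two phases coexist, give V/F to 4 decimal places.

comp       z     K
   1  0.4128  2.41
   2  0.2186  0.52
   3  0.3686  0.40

ΣzᵢKᵢ = 1.2560; Σzᵢ/Kᵢ = 1.5132.
Both exceed 1, so a two-phase solution exists.
Material balance + equilibrium reduce to Σ zᵢ(Kᵢ−1)/(1+ψ(Kᵢ−1)) = 0.
Newton iteration, ψ⁰ = 0.59:
  ψ = 0.5900: g = -0.17101, g' = -0.6606 → ψ = 0.3311
  ψ = 0.3311: g = -0.00395, g' = -0.6593 → ψ = 0.3251
Converged at ψ = 0.3251.

two-phase, V/F = 0.3251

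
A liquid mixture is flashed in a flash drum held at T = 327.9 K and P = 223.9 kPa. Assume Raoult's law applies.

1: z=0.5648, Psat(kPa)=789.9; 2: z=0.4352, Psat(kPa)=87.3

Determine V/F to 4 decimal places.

V/F = 0.7536

Raoult's law: Kᵢ = Pᵢˢᵃᵗ/P = Pᵢˢᵃᵗ/223.9.
  K_1 = 789.9/223.9 = 3.527914, K_2 = 87.3/223.9 = 0.389906
Material balance + equilibrium reduce to Σ zᵢ(Kᵢ−1)/(1+V/F(Kᵢ−1)) = 0.
g(0) = ΣzᵢKᵢ − 1 = 1.1623 and g(1) = 1 − Σzᵢ/Kᵢ = -0.2763, so a root lies in (0, 1).
Newton iteration, V/F⁰ = 0.69:
  V/F = 0.6900: g = 0.06173, g' = -0.9624 → V/F = 0.7541
  V/F = 0.7541: g = -0.00053, g' = -0.9830 → V/F = 0.7536
Converged at V/F = 0.7536.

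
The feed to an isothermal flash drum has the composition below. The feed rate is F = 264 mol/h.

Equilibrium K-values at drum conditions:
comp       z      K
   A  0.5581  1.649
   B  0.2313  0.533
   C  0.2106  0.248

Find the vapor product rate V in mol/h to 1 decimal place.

V = 62.4 mol/h

Rachford–Rice: g(V/F) = Σ zᵢ(Kᵢ−1)/(1+V/F(Kᵢ−1)) = 0.
Feasibility: ΣzᵢKᵢ = 1.0958, Σzᵢ/Kᵢ = 1.6216 — both > 1, two phases present.
Newton–Raphson from V/F = 0.44:
  V/F = 0.4400: g = -0.09089, g' = -0.4882 → V/F = 0.2538
  V/F = 0.2538: g = -0.00729, g' = -0.4201 → V/F = 0.2365
  V/F = 0.2365: g = -0.00003, g' = -0.4166 → V/F = 0.2364
Converged at V/F = 0.2364.
Then V = V/F·F = 0.2364·264 = 62.4 mol/h and L = F − V = 201.6 mol/h.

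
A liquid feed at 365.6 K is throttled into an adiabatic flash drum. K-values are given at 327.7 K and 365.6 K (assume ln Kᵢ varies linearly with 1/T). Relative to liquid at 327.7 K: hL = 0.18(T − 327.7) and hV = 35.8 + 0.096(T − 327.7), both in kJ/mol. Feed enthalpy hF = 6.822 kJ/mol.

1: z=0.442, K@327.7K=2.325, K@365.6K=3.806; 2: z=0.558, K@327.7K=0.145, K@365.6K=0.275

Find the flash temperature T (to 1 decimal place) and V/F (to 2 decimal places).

Adiabatic flash: solve Rachford–Rice at each trial T, then check hF = ψ·hV(T) + (1−ψ)·hL(T).
  T = 327.7 K: K = (2.325, 0.145), RR gives ψ = 0.096, H_out = 3.431 kJ/mol
  T = 365.6 K: K = (3.806, 0.275), RR gives ψ = 0.411, H_out = 20.221 kJ/mol
  T = 346.6 K: K = (3.013, 0.203), RR gives ψ = 0.277, H_out = 12.893 kJ/mol
  T = 337.1 K: K = (2.655, 0.172), RR gives ψ = 0.197, H_out = 8.580 kJ/mol
  T = 332.4 K: K = (2.487, 0.158), RR gives ψ = 0.150, H_out = 6.148 kJ/mol
  T = 334.8 K: K = (2.572, 0.165), RR gives ψ = 0.174, H_out = 7.420 kJ/mol
Linear interpolation between T = 332.4 (H_out = 6.148) and T = 334.8 (H_out = 7.420) on hF = 6.822 gives T ≈ 333.7 K, at which ψ = 0.16.

T = 333.7 K, V/F = 0.16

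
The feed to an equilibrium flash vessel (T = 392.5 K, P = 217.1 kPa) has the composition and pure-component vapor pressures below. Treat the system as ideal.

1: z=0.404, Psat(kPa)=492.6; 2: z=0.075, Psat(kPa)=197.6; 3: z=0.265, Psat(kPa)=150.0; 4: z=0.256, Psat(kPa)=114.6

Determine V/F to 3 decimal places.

V/F = 0.641

Raoult's law: Kᵢ = Pᵢˢᵃᵗ/P = Pᵢˢᵃᵗ/217.1.
  K_1 = 492.6/217.1 = 2.26900, K_2 = 197.6/217.1 = 0.91018, K_3 = 150.0/217.1 = 0.69093, K_4 = 114.6/217.1 = 0.52787
Iterate (Newton) starting at V/F = 0.5:
  V/F = 0.500: g = 0.0515, g' = -0.377 → V/F = 0.637
  V/F = 0.637: g = 0.0017, g' = -0.356 → V/F = 0.641
Converged at V/F = 0.641.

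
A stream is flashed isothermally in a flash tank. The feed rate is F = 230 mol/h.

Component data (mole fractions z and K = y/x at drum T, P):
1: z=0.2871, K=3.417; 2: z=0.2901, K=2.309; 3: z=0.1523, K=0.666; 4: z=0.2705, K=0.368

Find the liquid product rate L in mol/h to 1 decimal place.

L = 44.0 mol/h

Material balance + equilibrium reduce to Σ zᵢ(Kᵢ−1)/(1+ψ(Kᵢ−1)) = 0.
Feasibility: ΣzᵢKᵢ = 1.8518, Σzᵢ/Kᵢ = 1.1734 — both > 1, two phases present.
Iterate (Newton) starting at ψ = 0.5:
  ψ = 0.5000: g = 0.23272, g' = -0.7809 → ψ = 0.7980
  ψ = 0.7980: g = 0.00839, g' = -0.7858 → ψ = 0.8087
  ψ = 0.8087: g = -0.00004, g' = -0.7933 → ψ = 0.8086
Converged at ψ = 0.8086.
Then V = ψ·F = 0.8086·230 = 186.0 mol/h and L = F − V = 44.0 mol/h.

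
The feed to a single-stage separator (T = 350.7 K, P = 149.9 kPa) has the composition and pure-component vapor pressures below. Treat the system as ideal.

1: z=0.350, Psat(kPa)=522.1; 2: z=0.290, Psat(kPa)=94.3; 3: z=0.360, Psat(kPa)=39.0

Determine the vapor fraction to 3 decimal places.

Raoult's law: Kᵢ = Pᵢˢᵃᵗ/P = Pᵢˢᵃᵗ/149.9.
  K_1 = 522.1/149.9 = 3.48299, K_2 = 94.3/149.9 = 0.62909, K_3 = 39.0/149.9 = 0.26017
Let ψ = V/F and solve Σ zᵢ(Kᵢ−1)/(1+ψ(Kᵢ−1)) = 0.
Feasibility: ΣzᵢKᵢ = 1.495, Σzᵢ/Kᵢ = 1.945 — both > 1, two phases present.
Iterate (Newton) starting at ψ = 0.5:
  ψ = 0.500: g = -0.1670, g' = -0.986 → ψ = 0.331
  ψ = 0.331: g = 0.0021, g' = -1.048 → ψ = 0.333
Converged at ψ = 0.333.

ψ = 0.333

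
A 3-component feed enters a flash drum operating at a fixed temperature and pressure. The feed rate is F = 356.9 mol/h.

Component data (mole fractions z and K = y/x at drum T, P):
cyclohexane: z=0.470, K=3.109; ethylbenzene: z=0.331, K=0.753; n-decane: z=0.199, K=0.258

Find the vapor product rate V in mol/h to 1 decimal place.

Newton–Raphson from β = 0.42:
  β = 0.420: g = 0.2199, g' = -0.844 → β = 0.680
  β = 0.680: g = 0.0105, g' = -0.829 → β = 0.693
Converged at β = 0.693.
Then V = β·F = 0.6931·356.9 = 247.4 mol/h and L = F − V = 109.5 mol/h.

V = 247.4 mol/h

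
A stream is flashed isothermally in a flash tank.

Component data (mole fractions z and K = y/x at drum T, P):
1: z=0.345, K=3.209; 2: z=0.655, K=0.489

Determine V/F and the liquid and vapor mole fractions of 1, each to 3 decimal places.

V/F = 0.379, x_1 = 0.188, y_1 = 0.603

Material balance + equilibrium reduce to Σ zᵢ(Kᵢ−1)/(1+V/F(Kᵢ−1)) = 0.
Check two-phase: ΣzᵢKᵢ = 1.427 > 1 and Σzᵢ/Kᵢ = 1.447 > 1, so g(0) = 0.427 > 0 and g(1) = -0.447 < 0.
Iterate (Newton) starting at V/F = 0.49:
  V/F = 0.490: g = -0.0805, g' = -0.693 → V/F = 0.374
  V/F = 0.374: g = 0.0038, g' = -0.766 → V/F = 0.379
Converged at V/F = 0.379.
Compositions from xᵢ = zᵢ/(1+V/F(Kᵢ−1)), yᵢ = Kᵢxᵢ:
  1: x = 0.188, y = 0.603
  2: x = 0.812, y = 0.397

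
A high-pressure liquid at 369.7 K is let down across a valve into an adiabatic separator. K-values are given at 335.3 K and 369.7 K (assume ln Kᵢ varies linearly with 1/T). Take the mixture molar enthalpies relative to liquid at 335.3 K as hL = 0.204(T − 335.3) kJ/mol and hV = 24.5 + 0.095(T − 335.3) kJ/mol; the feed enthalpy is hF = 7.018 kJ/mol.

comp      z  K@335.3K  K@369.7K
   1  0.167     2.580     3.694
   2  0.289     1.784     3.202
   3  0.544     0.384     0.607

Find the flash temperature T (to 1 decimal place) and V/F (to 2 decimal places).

T = 337.6 K, V/F = 0.27

Adiabatic flash: solve Rachford–Rice at each trial T, then check hF = ψ·hV(T) + (1−ψ)·hL(T).
  T = 335.3 K: K = (2.580, 1.784, 0.384), RR gives ψ = 0.222, H_out = 5.444 kJ/mol
  T = 369.7 K: K = (3.694, 3.202, 0.607), RR gives ψ = 0.930, H_out = 26.324 kJ/mol
  T = 352.5 K: K = (3.114, 2.424, 0.488), RR gives ψ = 0.561, H_out = 16.194 kJ/mol
  T = 343.9 K: K = (2.841, 2.088, 0.434), RR gives ψ = 0.397, H_out = 11.120 kJ/mol
  T = 339.6 K: K = (2.709, 1.932, 0.409), RR gives ψ = 0.313, H_out = 8.388 kJ/mol
  T = 337.5 K: K = (2.646, 1.859, 0.397), RR gives ψ = 0.269, H_out = 6.981 kJ/mol
Linear interpolation between T = 337.5 (H_out = 6.981) and T = 339.6 (H_out = 8.388) on hF = 7.018 gives T ≈ 337.6 K, at which ψ = 0.27.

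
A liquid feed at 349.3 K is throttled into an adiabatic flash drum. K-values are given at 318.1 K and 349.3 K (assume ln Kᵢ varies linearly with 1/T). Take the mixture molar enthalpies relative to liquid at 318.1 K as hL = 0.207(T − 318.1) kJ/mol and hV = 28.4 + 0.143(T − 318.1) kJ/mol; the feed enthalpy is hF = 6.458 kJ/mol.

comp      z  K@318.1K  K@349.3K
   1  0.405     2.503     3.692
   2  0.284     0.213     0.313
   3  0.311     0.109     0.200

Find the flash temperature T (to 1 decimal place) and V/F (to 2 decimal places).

Adiabatic flash: solve Rachford–Rice at each trial T, then check hF = ψ·hV(T) + (1−ψ)·hL(T).
  T = 318.1 K: K = (2.503, 0.213, 0.109), RR gives ψ = 0.085, H_out = 2.424 kJ/mol
  T = 349.3 K: K = (3.692, 0.313, 0.200), RR gives ψ = 0.321, H_out = 14.930 kJ/mol
  T = 333.7 K: K = (3.068, 0.261, 0.150), RR gives ψ = 0.220, H_out = 9.248 kJ/mol
  T = 325.9 K: K = (2.778, 0.236, 0.128), RR gives ψ = 0.159, H_out = 6.043 kJ/mol
  T = 329.8 K: K = (2.921, 0.248, 0.139), RR gives ψ = 0.190, H_out = 7.687 kJ/mol
  T = 327.9 K: K = (2.851, 0.242, 0.134), RR gives ψ = 0.175, H_out = 6.898 kJ/mol
Linear interpolation between T = 325.9 (H_out = 6.043) and T = 327.9 (H_out = 6.898) on hF = 6.458 gives T ≈ 326.9 K, at which ψ = 0.17.

T = 326.9 K, V/F = 0.17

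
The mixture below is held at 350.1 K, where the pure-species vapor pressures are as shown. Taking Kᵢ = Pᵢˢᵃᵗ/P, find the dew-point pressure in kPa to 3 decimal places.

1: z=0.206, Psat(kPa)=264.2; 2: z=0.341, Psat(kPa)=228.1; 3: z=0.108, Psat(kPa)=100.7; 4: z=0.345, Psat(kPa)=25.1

Pdew = 58.506 kPa

At the dew point ψ → 1, so Σzᵢ/Kᵢ = 1 with Kᵢ = Pᵢˢᵃᵗ/P ⇒ 1/P = Σzᵢ/Pᵢˢᵃᵗ.
1/P = 0.206/264.2 + 0.341/228.1 + 0.108/100.7 + 0.345/25.1 = 0.017092 ⇒ P = 58.506 kPa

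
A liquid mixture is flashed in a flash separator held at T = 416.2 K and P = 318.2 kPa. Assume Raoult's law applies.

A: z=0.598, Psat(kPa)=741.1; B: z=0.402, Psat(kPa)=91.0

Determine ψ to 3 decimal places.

ψ = 0.535

Raoult's law: Kᵢ = Pᵢˢᵃᵗ/P = Pᵢˢᵃᵗ/318.2.
  K_A = 741.1/318.2 = 2.32904, K_B = 91.0/318.2 = 0.28598
Let ψ = V/F and solve Σ zᵢ(Kᵢ−1)/(1+ψ(Kᵢ−1)) = 0.
g(0) = ΣzᵢKᵢ − 1 = 0.508 and g(1) = 1 − Σzᵢ/Kᵢ = -0.662, so a root lies in (0, 1).
Binary case is linear: z₁(K₁−1)(1+ψ(K₂−1)) + z₂(K₂−1)(1+ψ(K₁−1)) = 0
⇒ ψ = [z₁(K₁−1)+z₂(K₂−1)] / [−(K₁−1)(K₂−1)] = 0.5077/0.9490 = 0.535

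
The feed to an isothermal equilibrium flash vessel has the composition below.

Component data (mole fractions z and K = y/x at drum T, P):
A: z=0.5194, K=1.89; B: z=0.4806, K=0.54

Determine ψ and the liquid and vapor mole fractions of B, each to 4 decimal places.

Binary case is linear: z₁(K₁−1)(1+ψ(K₂−1)) + z₂(K₂−1)(1+ψ(K₁−1)) = 0
⇒ ψ = [z₁(K₁−1)+z₂(K₂−1)] / [−(K₁−1)(K₂−1)] = 0.24119/0.40940 = 0.5891
Compositions from xᵢ = zᵢ/(1+ψ(Kᵢ−1)), yᵢ = Kᵢxᵢ:
  A: x = 0.3407, y = 0.6440
  B: x = 0.6593, y = 0.3560

ψ = 0.5891, x_B = 0.6593, y_B = 0.3560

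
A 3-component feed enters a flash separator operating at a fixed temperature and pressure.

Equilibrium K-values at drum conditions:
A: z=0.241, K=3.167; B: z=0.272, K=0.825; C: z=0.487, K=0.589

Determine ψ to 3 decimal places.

ψ = 0.376

Newton iteration, ψ⁰ = 0.5:
  ψ = 0.500: g = -0.0534, g' = -0.401 → ψ = 0.367
  ψ = 0.367: g = 0.0044, g' = -0.475 → ψ = 0.376
Converged at ψ = 0.376.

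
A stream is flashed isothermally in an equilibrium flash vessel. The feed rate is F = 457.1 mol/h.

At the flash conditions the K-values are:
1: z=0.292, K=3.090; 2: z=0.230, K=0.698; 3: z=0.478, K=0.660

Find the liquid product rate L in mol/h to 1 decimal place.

L = 204.8 mol/h

Rachford–Rice: g(ψ) = Σ zᵢ(Kᵢ−1)/(1+ψ(Kᵢ−1)) = 0.
Check two-phase: ΣzᵢKᵢ = 1.378 > 1 and Σzᵢ/Kᵢ = 1.148 > 1, so g(0) = 0.378 > 0 and g(1) = -0.148 < 0.
Newton–Raphson from ψ = 0.56:
  ψ = 0.560: g = -0.0032, g' = -0.385 → ψ = 0.552
Converged at ψ = 0.552.
Then V = ψ·F = 0.5518·457.1 = 252.3 mol/h and L = F − V = 204.8 mol/h.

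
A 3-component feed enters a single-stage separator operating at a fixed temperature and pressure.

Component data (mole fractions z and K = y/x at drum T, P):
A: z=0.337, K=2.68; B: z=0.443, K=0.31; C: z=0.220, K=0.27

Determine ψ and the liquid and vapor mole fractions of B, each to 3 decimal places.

Material balance + equilibrium reduce to Σ zᵢ(Kᵢ−1)/(1+ψ(Kᵢ−1)) = 0.
g(0) = ΣzᵢKᵢ − 1 = 0.100 and g(1) = 1 − Σzᵢ/Kᵢ = -1.370, so a root lies in (0, 1).
Iterate (Newton) starting at ψ = 0.5:
  ψ = 0.500: g = -0.4119, g' = -1.063 → ψ = 0.113
  ψ = 0.113: g = -0.0303, g' = -1.060 → ψ = 0.084
  ψ = 0.084: g = 0.0006, g' = -1.101 → ψ = 0.085
Converged at ψ = 0.085.
Compositions from xᵢ = zᵢ/(1+ψ(Kᵢ−1)), yᵢ = Kᵢxᵢ:
  A: x = 0.295, y = 0.791
  B: x = 0.470, y = 0.146
  C: x = 0.234, y = 0.063

ψ = 0.085, x_B = 0.470, y_B = 0.146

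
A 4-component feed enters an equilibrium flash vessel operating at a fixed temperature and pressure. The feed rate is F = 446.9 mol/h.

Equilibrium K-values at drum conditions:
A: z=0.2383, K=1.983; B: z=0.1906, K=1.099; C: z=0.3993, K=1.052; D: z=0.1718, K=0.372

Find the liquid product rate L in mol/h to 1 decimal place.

Rachford–Rice: g(ψ) = Σ zᵢ(Kᵢ−1)/(1+ψ(Kᵢ−1)) = 0.
Feasibility: ΣzᵢKᵢ = 1.1660, Σzᵢ/Kᵢ = 1.1350 — both > 1, two phases present.
Newton iteration, ψ⁰ = 0.33:
  ψ = 0.3300: g = 0.07946, g' = -0.2419 → ψ = 0.6585
  ψ = 0.6585: g = -0.00398, g' = -0.2845 → ψ = 0.6445
  ψ = 0.6445: g = -0.00003, g' = -0.2802 → ψ = 0.6444
Converged at ψ = 0.6444.
Then V = ψ·F = 0.6444·446.9 = 288.0 mol/h and L = F − V = 158.9 mol/h.

L = 158.9 mol/h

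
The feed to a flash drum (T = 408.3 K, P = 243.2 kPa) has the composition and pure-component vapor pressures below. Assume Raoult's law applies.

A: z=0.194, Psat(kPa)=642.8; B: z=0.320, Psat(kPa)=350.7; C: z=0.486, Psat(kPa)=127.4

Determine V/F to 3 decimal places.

Raoult's law: Kᵢ = Pᵢˢᵃᵗ/P = Pᵢˢᵃᵗ/243.2.
  K_A = 642.8/243.2 = 2.64309, K_B = 350.7/243.2 = 1.44202, K_C = 127.4/243.2 = 0.52385
Rachford–Rice: g(V/F) = Σ zᵢ(Kᵢ−1)/(1+V/F(Kᵢ−1)) = 0.
g(0) = ΣzᵢKᵢ − 1 = 0.229 and g(1) = 1 − Σzᵢ/Kᵢ = -0.223, so a root lies in (0, 1).
Newton–Raphson from V/F = 0.55:
  V/F = 0.550: g = -0.0323, g' = -0.387 → V/F = 0.467
Converged at V/F = 0.467.

V/F = 0.467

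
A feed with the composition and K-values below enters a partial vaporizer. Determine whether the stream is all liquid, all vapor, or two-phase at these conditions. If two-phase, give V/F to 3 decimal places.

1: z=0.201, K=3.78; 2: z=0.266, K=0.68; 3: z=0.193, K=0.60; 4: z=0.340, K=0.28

two-phase, V/F = 0.104

ΣzᵢKᵢ = 1.152; Σzᵢ/Kᵢ = 1.980.
Both exceed 1, so a two-phase solution exists.
Let ψ = V/F and solve Σ zᵢ(Kᵢ−1)/(1+ψ(Kᵢ−1)) = 0.
Iterate (Newton) starting at ψ = 0.46:
  ψ = 0.460: g = -0.3152, g' = -0.777 → ψ = 0.054
  ψ = 0.054: g = 0.0652, g' = -1.424 → ψ = 0.100
  ψ = 0.100: g = 0.0050, g' = -1.218 → ψ = 0.104
Converged at ψ = 0.104.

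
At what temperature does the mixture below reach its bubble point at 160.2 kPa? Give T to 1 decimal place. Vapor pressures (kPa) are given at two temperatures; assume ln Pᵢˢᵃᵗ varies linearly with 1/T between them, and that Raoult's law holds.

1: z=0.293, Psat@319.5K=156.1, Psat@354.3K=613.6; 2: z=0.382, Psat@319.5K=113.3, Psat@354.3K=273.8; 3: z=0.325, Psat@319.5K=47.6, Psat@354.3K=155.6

T = 331.6 K

Bubble-point temperature: ΣzᵢPᵢˢᵃᵗ(T) = P. Interpolate ln Pᵢˢᵃᵗ = aᵢ + bᵢ/T.
  T = 319.5 K: ΣzᵢPᵢˢᵃᵗ = 104.49 kPa
  T = 354.3 K: ΣzᵢPᵢˢᵃᵗ = 334.95 kPa
  T = 336.9 K: ΣzᵢPᵢˢᵃᵗ = 191.61 kPa
  T = 328.2 K: ΣzᵢPᵢˢᵃᵗ = 142.39 kPa
  T = 332.5 K: ΣzᵢPᵢˢᵃᵗ = 165.15 kPa
  T = 330.4 K: ΣzᵢPᵢˢᵃᵗ = 153.67 kPa
Interpolating between 330.4 K and 332.5 K gives T ≈ 331.6 K.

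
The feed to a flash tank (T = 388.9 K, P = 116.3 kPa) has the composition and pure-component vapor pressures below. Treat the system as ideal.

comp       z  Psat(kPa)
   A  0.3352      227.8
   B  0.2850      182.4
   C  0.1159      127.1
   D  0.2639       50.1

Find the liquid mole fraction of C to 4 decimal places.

Raoult's law: Kᵢ = Pᵢˢᵃᵗ/P = Pᵢˢᵃᵗ/116.3.
  K_A = 227.8/116.3 = 1.958727, K_B = 182.4/116.3 = 1.568358, K_C = 127.1/116.3 = 1.092863, K_D = 50.1/116.3 = 0.430782
Rachford–Rice: g(ψ) = Σ zᵢ(Kᵢ−1)/(1+ψ(Kᵢ−1)) = 0.
Feasibility: ΣzᵢKᵢ = 1.3439, Σzᵢ/Kᵢ = 1.0715 — both > 1, two phases present.
Newton iteration, ψ⁰ = 0.5:
  ψ = 0.5000: g = 0.14368, g' = -0.3646 → ψ = 0.8941
  ψ = 0.8941: g = -0.01551, g' = -0.4852 → ψ = 0.8621
  ψ = 0.8621: g = -0.00034, g' = -0.4644 → ψ = 0.8614
Converged at ψ = 0.8614.
Compositions from xᵢ = zᵢ/(1+ψ(Kᵢ−1)), yᵢ = Kᵢxᵢ:
  A: x = 0.1836, y = 0.3596
  B: x = 0.1913, y = 0.3001
  C: x = 0.1073, y = 0.1173
  D: x = 0.5178, y = 0.2230

x_C = 0.1073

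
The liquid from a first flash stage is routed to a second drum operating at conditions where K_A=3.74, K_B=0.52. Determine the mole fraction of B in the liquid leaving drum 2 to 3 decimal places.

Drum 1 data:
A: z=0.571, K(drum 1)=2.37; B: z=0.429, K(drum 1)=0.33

Drum 1:
Rachford–Rice: g(ψ₁) = Σ zᵢ(Kᵢ−1)/(1+ψ₁(Kᵢ−1)) = 0.
g(0) = ΣzᵢKᵢ − 1 = 0.495 and g(1) = 1 − Σzᵢ/Kᵢ = -0.541, so a root lies in (0, 1).
Binary case is linear: z₁(K₁−1)(1+ψ₁(K₂−1)) + z₂(K₂−1)(1+ψ₁(K₁−1)) = 0
⇒ ψ₁ = [z₁(K₁−1)+z₂(K₂−1)] / [−(K₁−1)(K₂−1)] = 0.4948/0.9179 = 0.539
Drum-1 compositions:
  A: x = 0.328, y = 0.778
  B: x = 0.672, y = 0.222
Drum-2 feed = drum-1 liquid: z₂ = (0.3284, 0.6716).
Drum 2:
Let ψ₂ = V/F and solve Σ zᵢ(Kᵢ−1)/(1+ψ₂(Kᵢ−1)) = 0.
g(0) = ΣzᵢKᵢ − 1 = 0.578 and g(1) = 1 − Σzᵢ/Kᵢ = -0.379, so a root lies in (0, 1).
Binary case is linear: z₁(K₁−1)(1+ψ₂(K₂−1)) + z₂(K₂−1)(1+ψ₂(K₁−1)) = 0
⇒ ψ₂ = [z₁(K₁−1)+z₂(K₂−1)] / [−(K₁−1)(K₂−1)] = 0.5775/1.3152 = 0.439
  A: x = 0.149, y = 0.558
  B: x = 0.851, y = 0.442

x_B (drum 2) = 0.851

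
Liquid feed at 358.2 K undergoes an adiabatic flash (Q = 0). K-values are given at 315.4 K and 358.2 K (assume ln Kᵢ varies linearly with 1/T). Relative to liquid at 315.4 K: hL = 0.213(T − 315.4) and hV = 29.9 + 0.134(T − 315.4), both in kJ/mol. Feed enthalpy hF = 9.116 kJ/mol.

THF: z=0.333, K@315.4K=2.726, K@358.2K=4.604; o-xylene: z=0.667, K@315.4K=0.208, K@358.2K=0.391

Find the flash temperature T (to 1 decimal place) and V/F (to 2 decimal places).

Adiabatic flash: solve Rachford–Rice at each trial T, then check hF = ψ·hV(T) + (1−ψ)·hL(T).
  T = 315.4 K: K = (2.726, 0.208), RR gives ψ = 0.034, H_out = 1.017 kJ/mol
  T = 358.2 K: K = (4.604, 0.391), RR gives ψ = 0.362, H_out = 18.709 kJ/mol
  T = 336.8 K: K = (3.602, 0.291), RR gives ψ = 0.213, H_out = 10.576 kJ/mol
  T = 326.1 K: K = (3.148, 0.247), RR gives ψ = 0.132, H_out = 6.112 kJ/mol
  T = 331.5 K: K = (3.373, 0.269), RR gives ψ = 0.174, H_out = 8.421 kJ/mol
  T = 334.1 K: K = (3.485, 0.280), RR gives ψ = 0.194, H_out = 9.490 kJ/mol
  T = 332.8 K: K = (3.429, 0.274), RR gives ψ = 0.184, H_out = 8.959 kJ/mol
Linear interpolation between T = 332.8 (H_out = 8.959) and T = 334.1 (H_out = 9.490) on hF = 9.116 gives T ≈ 333.2 K, at which ψ = 0.19.

T = 333.2 K, V/F = 0.19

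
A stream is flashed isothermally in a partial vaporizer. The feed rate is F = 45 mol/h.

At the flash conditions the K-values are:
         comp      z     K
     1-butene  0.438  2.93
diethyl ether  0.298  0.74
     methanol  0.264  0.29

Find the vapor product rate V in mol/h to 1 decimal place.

Iterate (Newton) starting at ψ = 0.5:
  ψ = 0.500: g = 0.0505, g' = -0.769 → ψ = 0.566
Converged at ψ = 0.566.
Then V = ψ·F = 0.5657·45 = 25.5 mol/h and L = F − V = 19.5 mol/h.

V = 25.5 mol/h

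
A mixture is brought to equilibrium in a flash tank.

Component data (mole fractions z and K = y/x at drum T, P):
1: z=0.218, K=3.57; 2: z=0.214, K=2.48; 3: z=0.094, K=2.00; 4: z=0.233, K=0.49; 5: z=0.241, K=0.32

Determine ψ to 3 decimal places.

Let ψ = V/F and solve Σ zᵢ(Kᵢ−1)/(1+ψ(Kᵢ−1)) = 0.
Feasibility: ΣzᵢKᵢ = 1.688, Σzᵢ/Kᵢ = 1.423 — both > 1, two phases present.
Newton–Raphson from ψ = 0.5:
  ψ = 0.500: g = 0.0821, g' = -0.837 → ψ = 0.598
  ψ = 0.598: g = 0.0005, g' = -0.834 → ψ = 0.599
Converged at ψ = 0.599.

ψ = 0.599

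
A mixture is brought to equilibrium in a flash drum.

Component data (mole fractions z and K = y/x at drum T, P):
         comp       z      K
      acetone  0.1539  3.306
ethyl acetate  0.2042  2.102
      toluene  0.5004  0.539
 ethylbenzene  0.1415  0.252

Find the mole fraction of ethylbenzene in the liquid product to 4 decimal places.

Newton iteration, V/F⁰ = 0.5:
  V/F = 0.5000: g = -0.15894, g' = -0.6613 → V/F = 0.2596
  V/F = 0.2596: g = 0.00355, g' = -0.7293 → V/F = 0.2645
Converged at V/F = 0.2645.
Compositions from xᵢ = zᵢ/(1+V/F(Kᵢ−1)), yᵢ = Kᵢxᵢ:
  acetone: x = 0.0956, y = 0.3160
  ethyl acetate: x = 0.1581, y = 0.3323
  toluene: x = 0.5699, y = 0.3072
  ethylbenzene: x = 0.1764, y = 0.0445

x_ethylbenzene = 0.1764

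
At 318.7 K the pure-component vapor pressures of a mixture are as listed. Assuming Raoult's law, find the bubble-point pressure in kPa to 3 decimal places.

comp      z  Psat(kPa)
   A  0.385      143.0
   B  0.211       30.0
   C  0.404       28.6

Pbub = 72.939 kPa

At the bubble point ψ → 0, so ΣzᵢKᵢ = 1 with Kᵢ = Pᵢˢᵃᵗ/P ⇒ P = ΣzᵢPᵢˢᵃᵗ.
P = 0.385·143.0 + 0.211·30.0 + 0.404·28.6 = 72.939 kPa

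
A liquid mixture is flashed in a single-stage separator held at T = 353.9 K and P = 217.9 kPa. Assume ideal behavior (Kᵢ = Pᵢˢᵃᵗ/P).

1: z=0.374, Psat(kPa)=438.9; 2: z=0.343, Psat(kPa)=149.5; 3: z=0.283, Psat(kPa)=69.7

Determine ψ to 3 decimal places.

Raoult's law: Kᵢ = Pᵢˢᵃᵗ/P = Pᵢˢᵃᵗ/217.9.
  K_1 = 438.9/217.9 = 2.01423, K_2 = 149.5/217.9 = 0.68609, K_3 = 69.7/217.9 = 0.31987
Rachford–Rice: g(ψ) = Σ zᵢ(Kᵢ−1)/(1+ψ(Kᵢ−1)) = 0.
g(0) = ΣzᵢKᵢ − 1 = 0.079 and g(1) = 1 − Σzᵢ/Kᵢ = -0.570, so a root lies in (0, 1).
Iterate (Newton) starting at ψ = 0.5:
  ψ = 0.500: g = -0.1677, g' = -0.518 → ψ = 0.176
  ψ = 0.176: g = -0.0107, g' = -0.484 → ψ = 0.154
Converged at ψ = 0.154.

ψ = 0.154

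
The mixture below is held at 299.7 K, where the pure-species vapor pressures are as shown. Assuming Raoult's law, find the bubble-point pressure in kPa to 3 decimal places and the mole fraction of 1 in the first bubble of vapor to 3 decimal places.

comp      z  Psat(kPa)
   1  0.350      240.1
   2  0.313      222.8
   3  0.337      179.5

At the bubble point ψ → 0, so ΣzᵢKᵢ = 1 with Kᵢ = Pᵢˢᵃᵗ/P ⇒ P = ΣzᵢPᵢˢᵃᵗ.
P = 0.350·240.1 + 0.313·222.8 + 0.337·179.5 = 214.263 kPa
yᵢ = zᵢPᵢˢᵃᵗ/P ⇒ y_1 = 0.350·240.1/214.263 = 0.392

Pbub = 214.263 kPa, y_1 = 0.392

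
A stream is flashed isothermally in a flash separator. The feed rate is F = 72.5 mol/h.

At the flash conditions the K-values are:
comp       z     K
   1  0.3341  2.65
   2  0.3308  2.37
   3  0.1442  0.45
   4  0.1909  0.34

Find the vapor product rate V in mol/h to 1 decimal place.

V = 61.9 mol/h

Let ψ = V/F and solve Σ zᵢ(Kᵢ−1)/(1+ψ(Kᵢ−1)) = 0.
g(0) = ΣzᵢKᵢ − 1 = 0.7992 and g(1) = 1 − Σzᵢ/Kᵢ = -0.1476, so a root lies in (0, 1).
Newton–Raphson from ψ = 0.5:
  ψ = 0.5000: g = 0.27358, g' = -0.7600 → ψ = 0.8600
  ψ = 0.8600: g = -0.00590, g' = -0.8881 → ψ = 0.8533
Converged at ψ = 0.8533.
Then V = ψ·F = 0.8533·72.5 = 61.9 mol/h and L = F − V = 10.6 mol/h.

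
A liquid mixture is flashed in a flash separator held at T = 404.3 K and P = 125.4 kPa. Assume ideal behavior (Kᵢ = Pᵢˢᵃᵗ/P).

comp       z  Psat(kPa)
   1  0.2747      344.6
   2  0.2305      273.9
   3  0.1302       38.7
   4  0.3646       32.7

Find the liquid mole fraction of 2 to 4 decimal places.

x_2 = 0.1617

Raoult's law: Kᵢ = Pᵢˢᵃᵗ/P = Pᵢˢᵃᵗ/125.4.
  K_1 = 344.6/125.4 = 2.748006, K_2 = 273.9/125.4 = 2.184211, K_3 = 38.7/125.4 = 0.308612, K_4 = 32.7/125.4 = 0.260766
Material balance + equilibrium reduce to Σ zᵢ(Kᵢ−1)/(1+V/F(Kᵢ−1)) = 0.
Feasibility: ΣzᵢKᵢ = 1.3936, Σzᵢ/Kᵢ = 2.0256 — both > 1, two phases present.
Newton–Raphson from V/F = 0.66:
  V/F = 0.6600: g = -0.31571, g' = -1.2531 → V/F = 0.4081
  V/F = 0.4081: g = -0.04704, g' = -0.9622 → V/F = 0.3592
  V/F = 0.3592: g = -0.00022, g' = -0.9553 → V/F = 0.3589
Converged at V/F = 0.3589.
Compositions from xᵢ = zᵢ/(1+V/F(Kᵢ−1)), yᵢ = Kᵢxᵢ:
  1: x = 0.1688, y = 0.4639
  2: x = 0.1617, y = 0.3533
  3: x = 0.1732, y = 0.0534
  4: x = 0.4963, y = 0.1294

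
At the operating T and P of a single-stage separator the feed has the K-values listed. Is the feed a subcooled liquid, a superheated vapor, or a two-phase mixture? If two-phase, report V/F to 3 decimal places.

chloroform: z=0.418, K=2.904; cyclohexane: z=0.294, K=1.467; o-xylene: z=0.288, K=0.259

two-phase, V/F = 0.701

ΣzᵢKᵢ = 1.720; Σzᵢ/Kᵢ = 1.456.
Both exceed 1, so a two-phase solution exists.
Let ψ = V/F and solve Σ zᵢ(Kᵢ−1)/(1+ψ(Kᵢ−1)) = 0.
Newton iteration, ψ⁰ = 0.34:
  ψ = 0.340: g = 0.3163, g' = -0.889 → ψ = 0.696
  ψ = 0.696: g = 0.0053, g' = -0.991 → ψ = 0.701
Converged at ψ = 0.701.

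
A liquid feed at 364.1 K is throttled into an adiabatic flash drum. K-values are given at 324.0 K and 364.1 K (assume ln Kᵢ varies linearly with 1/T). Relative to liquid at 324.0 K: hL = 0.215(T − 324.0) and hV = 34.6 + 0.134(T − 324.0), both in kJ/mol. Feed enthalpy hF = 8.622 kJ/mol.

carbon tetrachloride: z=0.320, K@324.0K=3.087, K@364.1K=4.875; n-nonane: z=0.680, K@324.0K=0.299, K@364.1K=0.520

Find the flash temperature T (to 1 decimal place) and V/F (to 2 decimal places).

Adiabatic flash: solve Rachford–Rice at each trial T, then check hF = ψ·hV(T) + (1−ψ)·hL(T).
  T = 324.0 K: K = (3.087, 0.299), RR gives ψ = 0.131, H_out = 4.521 kJ/mol
  T = 364.1 K: K = (4.875, 0.520), RR gives ψ = 0.491, H_out = 24.021 kJ/mol
  T = 344.1 K: K = (3.934, 0.401), RR gives ψ = 0.302, H_out = 14.293 kJ/mol
  T = 334.1 K: K = (3.499, 0.348), RR gives ψ = 0.219, H_out = 9.562 kJ/mol
  T = 329.1 K: K = (3.292, 0.323), RR gives ψ = 0.176, H_out = 7.118 kJ/mol
  T = 331.6 K: K = (3.395, 0.335), RR gives ψ = 0.198, H_out = 8.350 kJ/mol
  T = 332.9 K: K = (3.449, 0.342), RR gives ψ = 0.209, H_out = 8.983 kJ/mol
Linear interpolation between T = 331.6 (H_out = 8.350) and T = 332.9 (H_out = 8.983) on hF = 8.622 gives T ≈ 332.2 K, at which ψ = 0.20.

T = 332.2 K, V/F = 0.20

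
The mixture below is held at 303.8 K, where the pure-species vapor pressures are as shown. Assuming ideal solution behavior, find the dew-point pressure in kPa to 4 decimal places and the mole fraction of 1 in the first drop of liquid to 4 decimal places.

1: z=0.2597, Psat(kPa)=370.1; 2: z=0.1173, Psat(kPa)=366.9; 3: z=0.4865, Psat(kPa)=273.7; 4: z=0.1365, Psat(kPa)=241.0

Pdew = 297.1511 kPa, x_1 = 0.2085

At the dew point ψ → 1, so Σzᵢ/Kᵢ = 1 with Kᵢ = Pᵢˢᵃᵗ/P ⇒ 1/P = Σzᵢ/Pᵢˢᵃᵗ.
1/P = 0.2597/370.1 + 0.1173/366.9 + 0.4865/273.7 + 0.1365/241.0 = 0.0033653 ⇒ P = 297.1511 kPa
xᵢ = zᵢP/Pᵢˢᵃᵗ ⇒ x_1 = 0.2597·297.1511/370.1 = 0.2085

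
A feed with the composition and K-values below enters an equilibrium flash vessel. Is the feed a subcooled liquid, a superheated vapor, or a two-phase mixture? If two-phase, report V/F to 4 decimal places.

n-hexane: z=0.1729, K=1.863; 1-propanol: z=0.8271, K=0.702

subcooled liquid

ΣzᵢKᵢ = 0.9027; Σzᵢ/Kᵢ = 1.2710.
Since ΣzᵢKᵢ < 1 the mixture is below its bubble point — single liquid phase.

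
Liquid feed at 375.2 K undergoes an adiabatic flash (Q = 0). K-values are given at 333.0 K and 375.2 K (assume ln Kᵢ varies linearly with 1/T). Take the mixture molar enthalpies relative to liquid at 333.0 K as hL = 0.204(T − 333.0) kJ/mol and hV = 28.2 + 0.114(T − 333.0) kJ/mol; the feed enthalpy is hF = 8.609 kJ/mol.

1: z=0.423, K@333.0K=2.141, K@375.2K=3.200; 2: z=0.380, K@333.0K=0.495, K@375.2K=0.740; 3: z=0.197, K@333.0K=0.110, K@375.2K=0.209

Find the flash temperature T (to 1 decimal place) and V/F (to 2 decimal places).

Adiabatic flash: solve Rachford–Rice at each trial T, then check hF = ψ·hV(T) + (1−ψ)·hL(T).
  T = 333.0 K: K = (2.141, 0.495, 0.110), RR gives ψ = 0.153, H_out = 4.314 kJ/mol
  T = 375.2 K: K = (3.200, 0.740, 0.209), RR gives ψ = 0.585, H_out = 22.894 kJ/mol
  T = 354.1 K: K = (2.649, 0.613, 0.155), RR gives ψ = 0.393, H_out = 14.645 kJ/mol
  T = 343.6 K: K = (2.390, 0.553, 0.131), RR gives ψ = 0.284, H_out = 9.891 kJ/mol
  T = 338.3 K: K = (2.264, 0.524, 0.120), RR gives ψ = 0.222, H_out = 7.226 kJ/mol
  T = 341.0 K: K = (2.328, 0.538, 0.126), RR gives ψ = 0.254, H_out = 8.611 kJ/mol
  T = 339.6 K: K = (2.295, 0.531, 0.123), RR gives ψ = 0.237, H_out = 7.900 kJ/mol
Linear interpolation between T = 339.6 (H_out = 7.900) and T = 341.0 (H_out = 8.611) on hF = 8.609 gives T ≈ 341.0 K, at which ψ = 0.25.

T = 341.0 K, V/F = 0.25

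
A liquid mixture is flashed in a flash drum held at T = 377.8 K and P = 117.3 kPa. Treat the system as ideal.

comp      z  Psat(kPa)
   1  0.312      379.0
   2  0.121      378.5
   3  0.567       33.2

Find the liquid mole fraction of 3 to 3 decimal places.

x_3 = 0.757

Raoult's law: Kᵢ = Pᵢˢᵃᵗ/P = Pᵢˢᵃᵗ/117.3.
  K_1 = 379.0/117.3 = 3.23103, K_2 = 378.5/117.3 = 3.22677, K_3 = 33.2/117.3 = 0.28303
Rachford–Rice: g(V/F) = Σ zᵢ(Kᵢ−1)/(1+V/F(Kᵢ−1)) = 0.
Feasibility: ΣzᵢKᵢ = 1.559, Σzᵢ/Kᵢ = 2.137 — both > 1, two phases present.
Iterate (Newton) starting at V/F = 0.5:
  V/F = 0.500: g = -0.1772, g' = -1.190 → V/F = 0.351
  V/F = 0.351: g = -0.0017, g' = -1.198 → V/F = 0.350
Converged at V/F = 0.350.
Compositions from xᵢ = zᵢ/(1+V/F(Kᵢ−1)), yᵢ = Kᵢxᵢ:
  1: x = 0.175, y = 0.566
  2: x = 0.068, y = 0.220
  3: x = 0.757, y = 0.214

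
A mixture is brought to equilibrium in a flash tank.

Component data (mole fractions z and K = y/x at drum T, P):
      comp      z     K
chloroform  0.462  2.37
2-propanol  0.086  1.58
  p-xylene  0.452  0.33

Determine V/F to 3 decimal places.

Material balance + equilibrium reduce to Σ zᵢ(Kᵢ−1)/(1+V/F(Kᵢ−1)) = 0.
g(0) = ΣzᵢKᵢ − 1 = 0.380 and g(1) = 1 − Σzᵢ/Kᵢ = -0.619, so a root lies in (0, 1).
Newton iteration, V/F⁰ = 0.35:
  V/F = 0.350: g = 0.0737, g' = -0.762 → V/F = 0.447
Converged at V/F = 0.447.

V/F = 0.447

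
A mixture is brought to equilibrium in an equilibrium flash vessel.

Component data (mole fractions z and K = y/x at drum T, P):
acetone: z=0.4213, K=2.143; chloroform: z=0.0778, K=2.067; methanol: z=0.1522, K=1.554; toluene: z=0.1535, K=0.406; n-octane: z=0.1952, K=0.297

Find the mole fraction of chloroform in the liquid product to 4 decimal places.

Iterate (Newton) starting at ψ = 0.5:
  ψ = 0.5000: g = 0.08528, g' = -0.6282 → ψ = 0.6358
  ψ = 0.6358: g = -0.00393, g' = -0.6968 → ψ = 0.6301
Converged at ψ = 0.6301.
Compositions from xᵢ = zᵢ/(1+ψ(Kᵢ−1)), yᵢ = Kᵢxᵢ:
  acetone: x = 0.2449, y = 0.5248
  chloroform: x = 0.0465, y = 0.0962
  methanol: x = 0.1128, y = 0.1753
  toluene: x = 0.2453, y = 0.0996
  n-octane: x = 0.3504, y = 0.1041

x_chloroform = 0.0465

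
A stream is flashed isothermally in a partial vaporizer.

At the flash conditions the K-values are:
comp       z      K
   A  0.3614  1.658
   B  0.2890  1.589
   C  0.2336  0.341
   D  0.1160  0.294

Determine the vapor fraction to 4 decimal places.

ψ = 0.4061

Material balance + equilibrium reduce to Σ zᵢ(Kᵢ−1)/(1+ψ(Kᵢ−1)) = 0.
g(0) = ΣzᵢKᵢ − 1 = 0.1722 and g(1) = 1 − Σzᵢ/Kᵢ = -0.4795, so a root lies in (0, 1).
Newton–Raphson from ψ = 0.7:
  ψ = 0.7000: g = -0.16434, g' = -0.6992 → ψ = 0.4650
  ψ = 0.4650: g = -0.02815, g' = -0.4925 → ψ = 0.4078
  ψ = 0.4078: g = -0.00078, g' = -0.4662 → ψ = 0.4061
Converged at ψ = 0.4061.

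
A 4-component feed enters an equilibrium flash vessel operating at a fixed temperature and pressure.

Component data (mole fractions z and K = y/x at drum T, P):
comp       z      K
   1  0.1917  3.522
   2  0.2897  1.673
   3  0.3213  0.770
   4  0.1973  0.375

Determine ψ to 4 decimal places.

ψ = 0.7001

Rachford–Rice: g(ψ) = Σ zᵢ(Kᵢ−1)/(1+ψ(Kᵢ−1)) = 0.
Feasibility: ΣzᵢKᵢ = 1.4812, Σzᵢ/Kᵢ = 1.1710 — both > 1, two phases present.
Newton iteration, ψ⁰ = 0.58:
  ψ = 0.5800: g = 0.05784, g' = -0.4812 → ψ = 0.7002
  ψ = 0.7002: g = -0.00004, g' = -0.4878 → ψ = 0.7001
Converged at ψ = 0.7001.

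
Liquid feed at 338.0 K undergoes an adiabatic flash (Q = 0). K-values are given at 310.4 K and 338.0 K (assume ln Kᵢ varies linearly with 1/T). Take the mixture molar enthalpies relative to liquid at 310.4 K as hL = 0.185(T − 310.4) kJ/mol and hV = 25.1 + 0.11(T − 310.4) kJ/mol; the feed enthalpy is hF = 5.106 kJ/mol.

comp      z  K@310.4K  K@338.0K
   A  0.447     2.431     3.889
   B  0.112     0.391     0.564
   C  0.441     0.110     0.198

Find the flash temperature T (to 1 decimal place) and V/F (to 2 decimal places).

Adiabatic flash: solve Rachford–Rice at each trial T, then check hF = ψ·hV(T) + (1−ψ)·hL(T).
  T = 310.4 K: K = (2.431, 0.391, 0.110), RR gives ψ = 0.149, H_out = 3.734 kJ/mol
  T = 338.0 K: K = (3.889, 0.564, 0.198), RR gives ψ = 0.413, H_out = 14.624 kJ/mol
  T = 324.2 K: K = (3.106, 0.473, 0.149), RR gives ψ = 0.302, H_out = 9.829 kJ/mol
  T = 317.3 K: K = (2.755, 0.431, 0.129), RR gives ψ = 0.234, H_out = 7.027 kJ/mol
  T = 313.9 K: K = (2.592, 0.411, 0.119), RR gives ψ = 0.195, H_out = 5.482 kJ/mol
  T = 312.1 K: K = (2.508, 0.401, 0.114), RR gives ψ = 0.172, H_out = 4.605 kJ/mol
Linear interpolation between T = 312.1 (H_out = 4.605) and T = 313.9 (H_out = 5.482) on hF = 5.106 gives T ≈ 313.1 K, at which ψ = 0.18.

T = 313.1 K, V/F = 0.18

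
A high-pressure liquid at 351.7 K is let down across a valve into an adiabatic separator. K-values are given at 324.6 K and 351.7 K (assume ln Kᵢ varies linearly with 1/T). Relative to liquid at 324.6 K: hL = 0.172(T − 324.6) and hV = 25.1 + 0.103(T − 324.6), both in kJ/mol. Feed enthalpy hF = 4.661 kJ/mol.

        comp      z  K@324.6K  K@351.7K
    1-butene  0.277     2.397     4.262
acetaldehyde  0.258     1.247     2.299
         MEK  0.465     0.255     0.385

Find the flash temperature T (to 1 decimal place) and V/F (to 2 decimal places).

T = 326.0 K, V/F = 0.18

Adiabatic flash: solve Rachford–Rice at each trial T, then check hF = ψ·hV(T) + (1−ψ)·hL(T).
  T = 324.6 K: K = (2.397, 1.247, 0.255), RR gives ψ = 0.138, H_out = 3.461 kJ/mol
  T = 351.7 K: K = (4.262, 2.299, 0.385), RR gives ψ = 0.644, H_out = 19.631 kJ/mol
  T = 338.1 K: K = (3.230, 1.712, 0.316), RR gives ψ = 0.436, H_out = 12.856 kJ/mol
  T = 331.4 K: K = (2.794, 1.468, 0.285), RR gives ψ = 0.307, H_out = 8.720 kJ/mol
  T = 328.0 K: K = (2.590, 1.354, 0.270), RR gives ψ = 0.228, H_out = 6.261 kJ/mol
  T = 326.3 K: K = (2.492, 1.300, 0.262), RR gives ψ = 0.185, H_out = 4.909 kJ/mol
Linear interpolation between T = 324.6 (H_out = 3.461) and T = 326.3 (H_out = 4.909) on hF = 4.661 gives T ≈ 326.0 K, at which ψ = 0.18.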